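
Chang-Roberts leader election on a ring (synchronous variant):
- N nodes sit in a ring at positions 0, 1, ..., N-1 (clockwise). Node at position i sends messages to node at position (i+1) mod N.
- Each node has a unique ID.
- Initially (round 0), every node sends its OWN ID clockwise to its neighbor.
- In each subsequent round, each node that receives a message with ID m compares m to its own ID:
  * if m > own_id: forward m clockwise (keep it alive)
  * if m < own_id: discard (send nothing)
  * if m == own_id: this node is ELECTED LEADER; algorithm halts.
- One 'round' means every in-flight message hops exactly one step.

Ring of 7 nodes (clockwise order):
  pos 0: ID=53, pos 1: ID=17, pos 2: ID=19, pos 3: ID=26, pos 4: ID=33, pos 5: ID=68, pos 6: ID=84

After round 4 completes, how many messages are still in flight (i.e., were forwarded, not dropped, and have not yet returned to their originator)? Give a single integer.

Round 1: pos1(id17) recv 53: fwd; pos2(id19) recv 17: drop; pos3(id26) recv 19: drop; pos4(id33) recv 26: drop; pos5(id68) recv 33: drop; pos6(id84) recv 68: drop; pos0(id53) recv 84: fwd
Round 2: pos2(id19) recv 53: fwd; pos1(id17) recv 84: fwd
Round 3: pos3(id26) recv 53: fwd; pos2(id19) recv 84: fwd
Round 4: pos4(id33) recv 53: fwd; pos3(id26) recv 84: fwd
After round 4: 2 messages still in flight

Answer: 2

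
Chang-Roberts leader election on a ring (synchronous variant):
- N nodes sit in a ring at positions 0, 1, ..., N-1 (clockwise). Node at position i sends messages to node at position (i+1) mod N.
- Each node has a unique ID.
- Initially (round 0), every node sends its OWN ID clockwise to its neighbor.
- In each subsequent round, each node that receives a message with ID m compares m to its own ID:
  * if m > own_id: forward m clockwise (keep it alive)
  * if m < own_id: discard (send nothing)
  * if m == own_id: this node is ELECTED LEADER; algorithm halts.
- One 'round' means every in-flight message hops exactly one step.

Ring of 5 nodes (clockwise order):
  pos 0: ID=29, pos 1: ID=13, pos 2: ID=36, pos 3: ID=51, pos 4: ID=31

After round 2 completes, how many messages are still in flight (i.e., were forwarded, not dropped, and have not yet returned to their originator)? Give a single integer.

Round 1: pos1(id13) recv 29: fwd; pos2(id36) recv 13: drop; pos3(id51) recv 36: drop; pos4(id31) recv 51: fwd; pos0(id29) recv 31: fwd
Round 2: pos2(id36) recv 29: drop; pos0(id29) recv 51: fwd; pos1(id13) recv 31: fwd
After round 2: 2 messages still in flight

Answer: 2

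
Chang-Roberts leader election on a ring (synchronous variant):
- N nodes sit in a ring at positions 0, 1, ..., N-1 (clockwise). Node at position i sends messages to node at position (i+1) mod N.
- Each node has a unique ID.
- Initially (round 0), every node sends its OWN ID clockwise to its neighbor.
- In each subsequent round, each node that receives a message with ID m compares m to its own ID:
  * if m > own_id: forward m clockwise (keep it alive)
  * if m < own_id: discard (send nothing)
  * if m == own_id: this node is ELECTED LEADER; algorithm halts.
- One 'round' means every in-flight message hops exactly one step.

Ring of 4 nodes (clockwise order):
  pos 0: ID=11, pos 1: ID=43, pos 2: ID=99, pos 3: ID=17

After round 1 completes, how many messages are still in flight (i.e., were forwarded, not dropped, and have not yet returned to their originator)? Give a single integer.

Answer: 2

Derivation:
Round 1: pos1(id43) recv 11: drop; pos2(id99) recv 43: drop; pos3(id17) recv 99: fwd; pos0(id11) recv 17: fwd
After round 1: 2 messages still in flight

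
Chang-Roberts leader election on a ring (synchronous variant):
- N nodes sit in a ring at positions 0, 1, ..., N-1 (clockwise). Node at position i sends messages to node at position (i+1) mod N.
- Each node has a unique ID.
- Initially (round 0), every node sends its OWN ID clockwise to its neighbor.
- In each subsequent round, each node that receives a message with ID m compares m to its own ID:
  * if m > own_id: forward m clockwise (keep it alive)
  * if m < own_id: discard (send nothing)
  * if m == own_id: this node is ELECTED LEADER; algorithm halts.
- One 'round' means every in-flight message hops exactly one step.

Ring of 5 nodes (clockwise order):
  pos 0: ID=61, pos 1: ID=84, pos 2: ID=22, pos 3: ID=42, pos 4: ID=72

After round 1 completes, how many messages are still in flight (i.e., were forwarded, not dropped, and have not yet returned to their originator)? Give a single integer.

Round 1: pos1(id84) recv 61: drop; pos2(id22) recv 84: fwd; pos3(id42) recv 22: drop; pos4(id72) recv 42: drop; pos0(id61) recv 72: fwd
After round 1: 2 messages still in flight

Answer: 2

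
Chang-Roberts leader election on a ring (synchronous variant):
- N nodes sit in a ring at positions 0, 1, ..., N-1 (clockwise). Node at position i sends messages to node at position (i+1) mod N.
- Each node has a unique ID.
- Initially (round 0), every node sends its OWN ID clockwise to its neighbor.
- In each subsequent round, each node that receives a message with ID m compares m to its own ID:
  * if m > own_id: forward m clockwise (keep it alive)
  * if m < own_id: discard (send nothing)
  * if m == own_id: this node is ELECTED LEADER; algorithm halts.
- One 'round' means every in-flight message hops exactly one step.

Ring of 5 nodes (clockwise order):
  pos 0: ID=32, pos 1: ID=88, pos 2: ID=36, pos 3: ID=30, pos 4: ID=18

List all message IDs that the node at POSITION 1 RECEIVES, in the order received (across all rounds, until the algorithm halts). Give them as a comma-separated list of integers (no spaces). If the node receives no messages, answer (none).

Answer: 32,36,88

Derivation:
Round 1: pos1(id88) recv 32: drop; pos2(id36) recv 88: fwd; pos3(id30) recv 36: fwd; pos4(id18) recv 30: fwd; pos0(id32) recv 18: drop
Round 2: pos3(id30) recv 88: fwd; pos4(id18) recv 36: fwd; pos0(id32) recv 30: drop
Round 3: pos4(id18) recv 88: fwd; pos0(id32) recv 36: fwd
Round 4: pos0(id32) recv 88: fwd; pos1(id88) recv 36: drop
Round 5: pos1(id88) recv 88: ELECTED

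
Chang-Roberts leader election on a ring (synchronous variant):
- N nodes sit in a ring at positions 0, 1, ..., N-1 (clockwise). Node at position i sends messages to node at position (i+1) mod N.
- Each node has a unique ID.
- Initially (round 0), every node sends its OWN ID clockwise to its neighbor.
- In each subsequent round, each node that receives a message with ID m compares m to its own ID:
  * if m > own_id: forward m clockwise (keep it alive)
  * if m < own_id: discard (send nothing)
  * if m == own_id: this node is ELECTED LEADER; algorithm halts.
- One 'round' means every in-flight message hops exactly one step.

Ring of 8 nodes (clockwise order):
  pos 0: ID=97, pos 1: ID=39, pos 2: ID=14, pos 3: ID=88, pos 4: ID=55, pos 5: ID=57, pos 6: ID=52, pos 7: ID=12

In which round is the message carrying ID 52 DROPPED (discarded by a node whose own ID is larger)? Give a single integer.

Answer: 2

Derivation:
Round 1: pos1(id39) recv 97: fwd; pos2(id14) recv 39: fwd; pos3(id88) recv 14: drop; pos4(id55) recv 88: fwd; pos5(id57) recv 55: drop; pos6(id52) recv 57: fwd; pos7(id12) recv 52: fwd; pos0(id97) recv 12: drop
Round 2: pos2(id14) recv 97: fwd; pos3(id88) recv 39: drop; pos5(id57) recv 88: fwd; pos7(id12) recv 57: fwd; pos0(id97) recv 52: drop
Round 3: pos3(id88) recv 97: fwd; pos6(id52) recv 88: fwd; pos0(id97) recv 57: drop
Round 4: pos4(id55) recv 97: fwd; pos7(id12) recv 88: fwd
Round 5: pos5(id57) recv 97: fwd; pos0(id97) recv 88: drop
Round 6: pos6(id52) recv 97: fwd
Round 7: pos7(id12) recv 97: fwd
Round 8: pos0(id97) recv 97: ELECTED
Message ID 52 originates at pos 6; dropped at pos 0 in round 2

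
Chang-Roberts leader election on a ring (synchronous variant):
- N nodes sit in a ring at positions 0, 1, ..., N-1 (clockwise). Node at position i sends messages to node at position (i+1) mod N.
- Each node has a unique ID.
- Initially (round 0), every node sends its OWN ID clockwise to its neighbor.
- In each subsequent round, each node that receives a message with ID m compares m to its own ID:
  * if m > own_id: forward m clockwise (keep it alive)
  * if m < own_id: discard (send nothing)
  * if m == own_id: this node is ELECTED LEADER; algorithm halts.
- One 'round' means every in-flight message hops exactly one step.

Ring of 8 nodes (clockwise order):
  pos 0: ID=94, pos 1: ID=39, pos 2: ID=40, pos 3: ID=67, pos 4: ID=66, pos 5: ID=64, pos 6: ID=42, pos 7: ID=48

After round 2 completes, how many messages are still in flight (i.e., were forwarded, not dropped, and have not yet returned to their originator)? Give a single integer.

Answer: 4

Derivation:
Round 1: pos1(id39) recv 94: fwd; pos2(id40) recv 39: drop; pos3(id67) recv 40: drop; pos4(id66) recv 67: fwd; pos5(id64) recv 66: fwd; pos6(id42) recv 64: fwd; pos7(id48) recv 42: drop; pos0(id94) recv 48: drop
Round 2: pos2(id40) recv 94: fwd; pos5(id64) recv 67: fwd; pos6(id42) recv 66: fwd; pos7(id48) recv 64: fwd
After round 2: 4 messages still in flight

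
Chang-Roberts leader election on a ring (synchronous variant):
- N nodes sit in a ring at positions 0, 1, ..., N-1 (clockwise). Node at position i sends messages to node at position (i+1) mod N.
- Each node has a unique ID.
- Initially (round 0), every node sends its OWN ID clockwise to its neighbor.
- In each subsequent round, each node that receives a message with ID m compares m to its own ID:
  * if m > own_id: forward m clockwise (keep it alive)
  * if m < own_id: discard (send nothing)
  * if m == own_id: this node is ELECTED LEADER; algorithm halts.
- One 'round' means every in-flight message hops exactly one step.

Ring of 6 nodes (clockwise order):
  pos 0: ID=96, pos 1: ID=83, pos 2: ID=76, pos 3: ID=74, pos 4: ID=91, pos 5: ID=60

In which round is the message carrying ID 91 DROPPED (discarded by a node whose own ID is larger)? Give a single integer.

Round 1: pos1(id83) recv 96: fwd; pos2(id76) recv 83: fwd; pos3(id74) recv 76: fwd; pos4(id91) recv 74: drop; pos5(id60) recv 91: fwd; pos0(id96) recv 60: drop
Round 2: pos2(id76) recv 96: fwd; pos3(id74) recv 83: fwd; pos4(id91) recv 76: drop; pos0(id96) recv 91: drop
Round 3: pos3(id74) recv 96: fwd; pos4(id91) recv 83: drop
Round 4: pos4(id91) recv 96: fwd
Round 5: pos5(id60) recv 96: fwd
Round 6: pos0(id96) recv 96: ELECTED
Message ID 91 originates at pos 4; dropped at pos 0 in round 2

Answer: 2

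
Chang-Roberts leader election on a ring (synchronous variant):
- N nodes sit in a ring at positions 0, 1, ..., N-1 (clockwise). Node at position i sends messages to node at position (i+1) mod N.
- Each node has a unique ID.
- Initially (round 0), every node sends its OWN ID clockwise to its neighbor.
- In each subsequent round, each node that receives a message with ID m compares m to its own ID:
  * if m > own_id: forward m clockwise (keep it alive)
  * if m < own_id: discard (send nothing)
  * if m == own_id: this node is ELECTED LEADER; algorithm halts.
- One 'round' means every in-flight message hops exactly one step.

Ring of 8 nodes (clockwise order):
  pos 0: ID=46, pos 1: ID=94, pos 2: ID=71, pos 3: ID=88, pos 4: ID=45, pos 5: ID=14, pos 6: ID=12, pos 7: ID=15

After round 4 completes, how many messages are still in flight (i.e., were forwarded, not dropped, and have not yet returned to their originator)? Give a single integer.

Round 1: pos1(id94) recv 46: drop; pos2(id71) recv 94: fwd; pos3(id88) recv 71: drop; pos4(id45) recv 88: fwd; pos5(id14) recv 45: fwd; pos6(id12) recv 14: fwd; pos7(id15) recv 12: drop; pos0(id46) recv 15: drop
Round 2: pos3(id88) recv 94: fwd; pos5(id14) recv 88: fwd; pos6(id12) recv 45: fwd; pos7(id15) recv 14: drop
Round 3: pos4(id45) recv 94: fwd; pos6(id12) recv 88: fwd; pos7(id15) recv 45: fwd
Round 4: pos5(id14) recv 94: fwd; pos7(id15) recv 88: fwd; pos0(id46) recv 45: drop
After round 4: 2 messages still in flight

Answer: 2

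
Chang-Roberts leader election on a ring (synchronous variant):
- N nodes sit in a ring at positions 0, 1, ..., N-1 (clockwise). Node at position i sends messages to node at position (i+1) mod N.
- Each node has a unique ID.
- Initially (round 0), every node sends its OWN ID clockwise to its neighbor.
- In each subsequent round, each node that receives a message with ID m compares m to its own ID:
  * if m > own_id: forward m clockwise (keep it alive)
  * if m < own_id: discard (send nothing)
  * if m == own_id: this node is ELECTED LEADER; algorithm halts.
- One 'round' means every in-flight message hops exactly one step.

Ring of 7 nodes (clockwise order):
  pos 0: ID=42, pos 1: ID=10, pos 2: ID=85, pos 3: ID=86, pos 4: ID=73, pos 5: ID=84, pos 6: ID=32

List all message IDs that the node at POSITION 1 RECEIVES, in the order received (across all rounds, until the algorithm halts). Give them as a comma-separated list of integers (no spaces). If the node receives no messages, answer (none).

Round 1: pos1(id10) recv 42: fwd; pos2(id85) recv 10: drop; pos3(id86) recv 85: drop; pos4(id73) recv 86: fwd; pos5(id84) recv 73: drop; pos6(id32) recv 84: fwd; pos0(id42) recv 32: drop
Round 2: pos2(id85) recv 42: drop; pos5(id84) recv 86: fwd; pos0(id42) recv 84: fwd
Round 3: pos6(id32) recv 86: fwd; pos1(id10) recv 84: fwd
Round 4: pos0(id42) recv 86: fwd; pos2(id85) recv 84: drop
Round 5: pos1(id10) recv 86: fwd
Round 6: pos2(id85) recv 86: fwd
Round 7: pos3(id86) recv 86: ELECTED

Answer: 42,84,86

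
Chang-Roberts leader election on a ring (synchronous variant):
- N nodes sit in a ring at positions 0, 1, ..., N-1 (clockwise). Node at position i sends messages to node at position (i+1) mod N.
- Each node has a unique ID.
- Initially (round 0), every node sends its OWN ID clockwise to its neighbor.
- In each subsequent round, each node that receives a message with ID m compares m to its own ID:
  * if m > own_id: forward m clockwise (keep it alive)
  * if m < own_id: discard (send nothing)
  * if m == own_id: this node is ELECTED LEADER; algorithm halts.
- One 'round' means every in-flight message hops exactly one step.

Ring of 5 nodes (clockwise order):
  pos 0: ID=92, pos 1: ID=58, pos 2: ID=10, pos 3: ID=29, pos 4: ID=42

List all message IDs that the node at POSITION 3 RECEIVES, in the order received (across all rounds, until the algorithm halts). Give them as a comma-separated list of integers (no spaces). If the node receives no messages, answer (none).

Round 1: pos1(id58) recv 92: fwd; pos2(id10) recv 58: fwd; pos3(id29) recv 10: drop; pos4(id42) recv 29: drop; pos0(id92) recv 42: drop
Round 2: pos2(id10) recv 92: fwd; pos3(id29) recv 58: fwd
Round 3: pos3(id29) recv 92: fwd; pos4(id42) recv 58: fwd
Round 4: pos4(id42) recv 92: fwd; pos0(id92) recv 58: drop
Round 5: pos0(id92) recv 92: ELECTED

Answer: 10,58,92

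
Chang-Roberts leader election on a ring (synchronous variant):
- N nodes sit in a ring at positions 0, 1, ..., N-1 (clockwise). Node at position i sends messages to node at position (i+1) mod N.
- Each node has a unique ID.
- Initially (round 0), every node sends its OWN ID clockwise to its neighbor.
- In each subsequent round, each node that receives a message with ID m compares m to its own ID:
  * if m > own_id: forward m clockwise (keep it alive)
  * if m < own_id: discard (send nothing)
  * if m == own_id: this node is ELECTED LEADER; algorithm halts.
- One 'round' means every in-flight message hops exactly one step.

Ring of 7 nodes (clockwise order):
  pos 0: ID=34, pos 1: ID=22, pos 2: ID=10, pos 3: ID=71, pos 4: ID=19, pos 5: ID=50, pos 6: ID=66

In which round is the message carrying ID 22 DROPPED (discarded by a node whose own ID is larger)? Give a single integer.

Answer: 2

Derivation:
Round 1: pos1(id22) recv 34: fwd; pos2(id10) recv 22: fwd; pos3(id71) recv 10: drop; pos4(id19) recv 71: fwd; pos5(id50) recv 19: drop; pos6(id66) recv 50: drop; pos0(id34) recv 66: fwd
Round 2: pos2(id10) recv 34: fwd; pos3(id71) recv 22: drop; pos5(id50) recv 71: fwd; pos1(id22) recv 66: fwd
Round 3: pos3(id71) recv 34: drop; pos6(id66) recv 71: fwd; pos2(id10) recv 66: fwd
Round 4: pos0(id34) recv 71: fwd; pos3(id71) recv 66: drop
Round 5: pos1(id22) recv 71: fwd
Round 6: pos2(id10) recv 71: fwd
Round 7: pos3(id71) recv 71: ELECTED
Message ID 22 originates at pos 1; dropped at pos 3 in round 2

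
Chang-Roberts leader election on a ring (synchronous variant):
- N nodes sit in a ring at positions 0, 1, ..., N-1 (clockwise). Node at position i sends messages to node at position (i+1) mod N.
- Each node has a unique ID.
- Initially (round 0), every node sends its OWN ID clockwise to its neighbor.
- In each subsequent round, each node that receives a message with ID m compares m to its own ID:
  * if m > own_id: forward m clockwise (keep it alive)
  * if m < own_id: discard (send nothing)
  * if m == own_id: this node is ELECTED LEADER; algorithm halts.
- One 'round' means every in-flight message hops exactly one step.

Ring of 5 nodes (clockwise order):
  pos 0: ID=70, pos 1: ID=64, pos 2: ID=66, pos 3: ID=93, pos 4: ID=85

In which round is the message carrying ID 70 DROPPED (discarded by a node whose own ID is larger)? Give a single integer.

Answer: 3

Derivation:
Round 1: pos1(id64) recv 70: fwd; pos2(id66) recv 64: drop; pos3(id93) recv 66: drop; pos4(id85) recv 93: fwd; pos0(id70) recv 85: fwd
Round 2: pos2(id66) recv 70: fwd; pos0(id70) recv 93: fwd; pos1(id64) recv 85: fwd
Round 3: pos3(id93) recv 70: drop; pos1(id64) recv 93: fwd; pos2(id66) recv 85: fwd
Round 4: pos2(id66) recv 93: fwd; pos3(id93) recv 85: drop
Round 5: pos3(id93) recv 93: ELECTED
Message ID 70 originates at pos 0; dropped at pos 3 in round 3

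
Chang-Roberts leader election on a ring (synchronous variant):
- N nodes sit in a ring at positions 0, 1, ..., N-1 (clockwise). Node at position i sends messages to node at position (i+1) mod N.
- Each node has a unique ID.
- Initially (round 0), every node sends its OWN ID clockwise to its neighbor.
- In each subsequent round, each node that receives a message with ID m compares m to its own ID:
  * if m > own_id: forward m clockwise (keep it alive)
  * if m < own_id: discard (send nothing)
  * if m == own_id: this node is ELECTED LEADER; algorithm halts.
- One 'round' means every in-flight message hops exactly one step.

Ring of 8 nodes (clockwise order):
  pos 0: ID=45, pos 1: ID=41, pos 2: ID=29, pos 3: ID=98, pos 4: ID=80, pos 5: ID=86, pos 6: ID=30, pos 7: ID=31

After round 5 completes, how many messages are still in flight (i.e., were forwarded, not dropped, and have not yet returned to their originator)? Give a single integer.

Round 1: pos1(id41) recv 45: fwd; pos2(id29) recv 41: fwd; pos3(id98) recv 29: drop; pos4(id80) recv 98: fwd; pos5(id86) recv 80: drop; pos6(id30) recv 86: fwd; pos7(id31) recv 30: drop; pos0(id45) recv 31: drop
Round 2: pos2(id29) recv 45: fwd; pos3(id98) recv 41: drop; pos5(id86) recv 98: fwd; pos7(id31) recv 86: fwd
Round 3: pos3(id98) recv 45: drop; pos6(id30) recv 98: fwd; pos0(id45) recv 86: fwd
Round 4: pos7(id31) recv 98: fwd; pos1(id41) recv 86: fwd
Round 5: pos0(id45) recv 98: fwd; pos2(id29) recv 86: fwd
After round 5: 2 messages still in flight

Answer: 2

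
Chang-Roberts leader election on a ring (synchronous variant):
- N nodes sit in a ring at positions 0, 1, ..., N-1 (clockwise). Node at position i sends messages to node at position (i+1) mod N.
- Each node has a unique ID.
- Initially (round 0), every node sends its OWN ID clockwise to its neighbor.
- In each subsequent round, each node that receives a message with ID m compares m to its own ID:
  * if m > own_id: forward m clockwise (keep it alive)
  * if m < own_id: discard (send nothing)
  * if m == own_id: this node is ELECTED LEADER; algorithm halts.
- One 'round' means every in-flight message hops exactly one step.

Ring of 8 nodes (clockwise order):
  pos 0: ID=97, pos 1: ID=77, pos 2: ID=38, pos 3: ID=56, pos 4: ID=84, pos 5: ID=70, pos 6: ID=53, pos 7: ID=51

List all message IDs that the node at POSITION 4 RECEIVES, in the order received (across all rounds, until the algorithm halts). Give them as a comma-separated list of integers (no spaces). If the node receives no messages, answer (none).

Answer: 56,77,97

Derivation:
Round 1: pos1(id77) recv 97: fwd; pos2(id38) recv 77: fwd; pos3(id56) recv 38: drop; pos4(id84) recv 56: drop; pos5(id70) recv 84: fwd; pos6(id53) recv 70: fwd; pos7(id51) recv 53: fwd; pos0(id97) recv 51: drop
Round 2: pos2(id38) recv 97: fwd; pos3(id56) recv 77: fwd; pos6(id53) recv 84: fwd; pos7(id51) recv 70: fwd; pos0(id97) recv 53: drop
Round 3: pos3(id56) recv 97: fwd; pos4(id84) recv 77: drop; pos7(id51) recv 84: fwd; pos0(id97) recv 70: drop
Round 4: pos4(id84) recv 97: fwd; pos0(id97) recv 84: drop
Round 5: pos5(id70) recv 97: fwd
Round 6: pos6(id53) recv 97: fwd
Round 7: pos7(id51) recv 97: fwd
Round 8: pos0(id97) recv 97: ELECTED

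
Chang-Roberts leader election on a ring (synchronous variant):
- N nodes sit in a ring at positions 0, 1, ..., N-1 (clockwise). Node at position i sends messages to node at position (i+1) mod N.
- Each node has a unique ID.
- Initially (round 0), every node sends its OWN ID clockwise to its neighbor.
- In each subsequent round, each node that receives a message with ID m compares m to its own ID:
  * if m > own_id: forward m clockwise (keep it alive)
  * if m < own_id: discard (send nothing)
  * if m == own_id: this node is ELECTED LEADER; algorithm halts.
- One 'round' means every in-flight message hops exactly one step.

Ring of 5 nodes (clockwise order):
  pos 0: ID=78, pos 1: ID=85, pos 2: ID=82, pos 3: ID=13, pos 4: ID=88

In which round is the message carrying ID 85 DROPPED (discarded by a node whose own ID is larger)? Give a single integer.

Answer: 3

Derivation:
Round 1: pos1(id85) recv 78: drop; pos2(id82) recv 85: fwd; pos3(id13) recv 82: fwd; pos4(id88) recv 13: drop; pos0(id78) recv 88: fwd
Round 2: pos3(id13) recv 85: fwd; pos4(id88) recv 82: drop; pos1(id85) recv 88: fwd
Round 3: pos4(id88) recv 85: drop; pos2(id82) recv 88: fwd
Round 4: pos3(id13) recv 88: fwd
Round 5: pos4(id88) recv 88: ELECTED
Message ID 85 originates at pos 1; dropped at pos 4 in round 3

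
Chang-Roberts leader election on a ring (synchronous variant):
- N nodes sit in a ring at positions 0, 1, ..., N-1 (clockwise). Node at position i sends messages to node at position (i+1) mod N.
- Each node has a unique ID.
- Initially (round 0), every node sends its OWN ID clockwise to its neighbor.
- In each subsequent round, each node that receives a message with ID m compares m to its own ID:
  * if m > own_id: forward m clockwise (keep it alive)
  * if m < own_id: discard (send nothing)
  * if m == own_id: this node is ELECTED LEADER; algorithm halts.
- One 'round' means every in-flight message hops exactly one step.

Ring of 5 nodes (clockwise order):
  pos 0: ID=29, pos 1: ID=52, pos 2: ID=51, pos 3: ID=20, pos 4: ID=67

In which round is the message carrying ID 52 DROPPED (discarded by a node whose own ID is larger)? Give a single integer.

Answer: 3

Derivation:
Round 1: pos1(id52) recv 29: drop; pos2(id51) recv 52: fwd; pos3(id20) recv 51: fwd; pos4(id67) recv 20: drop; pos0(id29) recv 67: fwd
Round 2: pos3(id20) recv 52: fwd; pos4(id67) recv 51: drop; pos1(id52) recv 67: fwd
Round 3: pos4(id67) recv 52: drop; pos2(id51) recv 67: fwd
Round 4: pos3(id20) recv 67: fwd
Round 5: pos4(id67) recv 67: ELECTED
Message ID 52 originates at pos 1; dropped at pos 4 in round 3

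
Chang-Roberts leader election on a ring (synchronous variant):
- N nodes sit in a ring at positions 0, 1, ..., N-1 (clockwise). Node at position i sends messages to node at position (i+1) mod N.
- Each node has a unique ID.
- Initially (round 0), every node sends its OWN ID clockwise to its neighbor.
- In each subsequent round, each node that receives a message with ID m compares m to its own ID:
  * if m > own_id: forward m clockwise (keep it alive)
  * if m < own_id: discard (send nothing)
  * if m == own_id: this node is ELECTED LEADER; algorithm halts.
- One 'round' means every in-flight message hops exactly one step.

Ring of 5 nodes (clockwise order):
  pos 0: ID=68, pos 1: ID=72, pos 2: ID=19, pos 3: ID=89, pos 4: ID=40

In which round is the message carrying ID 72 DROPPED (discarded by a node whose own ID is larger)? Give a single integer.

Round 1: pos1(id72) recv 68: drop; pos2(id19) recv 72: fwd; pos3(id89) recv 19: drop; pos4(id40) recv 89: fwd; pos0(id68) recv 40: drop
Round 2: pos3(id89) recv 72: drop; pos0(id68) recv 89: fwd
Round 3: pos1(id72) recv 89: fwd
Round 4: pos2(id19) recv 89: fwd
Round 5: pos3(id89) recv 89: ELECTED
Message ID 72 originates at pos 1; dropped at pos 3 in round 2

Answer: 2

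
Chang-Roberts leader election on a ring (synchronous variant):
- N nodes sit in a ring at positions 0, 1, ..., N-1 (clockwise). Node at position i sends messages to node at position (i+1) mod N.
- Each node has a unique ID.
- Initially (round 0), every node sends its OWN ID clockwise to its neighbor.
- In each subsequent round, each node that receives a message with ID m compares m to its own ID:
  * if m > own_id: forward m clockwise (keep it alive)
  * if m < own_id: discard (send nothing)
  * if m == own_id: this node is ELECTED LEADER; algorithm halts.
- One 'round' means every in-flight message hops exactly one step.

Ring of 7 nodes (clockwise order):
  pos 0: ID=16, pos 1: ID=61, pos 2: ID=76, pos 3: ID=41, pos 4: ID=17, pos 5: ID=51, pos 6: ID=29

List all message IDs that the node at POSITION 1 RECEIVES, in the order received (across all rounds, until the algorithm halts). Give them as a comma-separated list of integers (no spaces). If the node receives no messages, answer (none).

Answer: 16,29,51,76

Derivation:
Round 1: pos1(id61) recv 16: drop; pos2(id76) recv 61: drop; pos3(id41) recv 76: fwd; pos4(id17) recv 41: fwd; pos5(id51) recv 17: drop; pos6(id29) recv 51: fwd; pos0(id16) recv 29: fwd
Round 2: pos4(id17) recv 76: fwd; pos5(id51) recv 41: drop; pos0(id16) recv 51: fwd; pos1(id61) recv 29: drop
Round 3: pos5(id51) recv 76: fwd; pos1(id61) recv 51: drop
Round 4: pos6(id29) recv 76: fwd
Round 5: pos0(id16) recv 76: fwd
Round 6: pos1(id61) recv 76: fwd
Round 7: pos2(id76) recv 76: ELECTED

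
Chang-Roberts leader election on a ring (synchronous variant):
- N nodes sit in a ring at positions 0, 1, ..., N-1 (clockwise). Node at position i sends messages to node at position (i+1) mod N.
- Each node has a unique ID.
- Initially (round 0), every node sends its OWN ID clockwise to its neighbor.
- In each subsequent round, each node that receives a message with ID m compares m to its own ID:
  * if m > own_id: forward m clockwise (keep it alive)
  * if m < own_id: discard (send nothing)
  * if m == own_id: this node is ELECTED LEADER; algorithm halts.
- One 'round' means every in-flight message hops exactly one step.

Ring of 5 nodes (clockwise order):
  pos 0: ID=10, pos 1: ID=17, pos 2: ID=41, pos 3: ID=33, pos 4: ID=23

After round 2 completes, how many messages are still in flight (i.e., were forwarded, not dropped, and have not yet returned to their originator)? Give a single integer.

Answer: 3

Derivation:
Round 1: pos1(id17) recv 10: drop; pos2(id41) recv 17: drop; pos3(id33) recv 41: fwd; pos4(id23) recv 33: fwd; pos0(id10) recv 23: fwd
Round 2: pos4(id23) recv 41: fwd; pos0(id10) recv 33: fwd; pos1(id17) recv 23: fwd
After round 2: 3 messages still in flight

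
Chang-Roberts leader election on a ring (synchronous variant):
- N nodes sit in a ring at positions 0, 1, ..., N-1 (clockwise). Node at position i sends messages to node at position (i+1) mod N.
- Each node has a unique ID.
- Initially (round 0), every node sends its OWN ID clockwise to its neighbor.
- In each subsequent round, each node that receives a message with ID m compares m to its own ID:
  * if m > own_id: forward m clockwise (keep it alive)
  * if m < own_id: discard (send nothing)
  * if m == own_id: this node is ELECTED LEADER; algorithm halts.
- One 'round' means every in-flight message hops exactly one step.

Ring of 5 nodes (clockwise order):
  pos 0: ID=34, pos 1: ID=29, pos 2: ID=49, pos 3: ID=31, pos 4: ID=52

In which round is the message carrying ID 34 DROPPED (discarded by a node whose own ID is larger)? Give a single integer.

Answer: 2

Derivation:
Round 1: pos1(id29) recv 34: fwd; pos2(id49) recv 29: drop; pos3(id31) recv 49: fwd; pos4(id52) recv 31: drop; pos0(id34) recv 52: fwd
Round 2: pos2(id49) recv 34: drop; pos4(id52) recv 49: drop; pos1(id29) recv 52: fwd
Round 3: pos2(id49) recv 52: fwd
Round 4: pos3(id31) recv 52: fwd
Round 5: pos4(id52) recv 52: ELECTED
Message ID 34 originates at pos 0; dropped at pos 2 in round 2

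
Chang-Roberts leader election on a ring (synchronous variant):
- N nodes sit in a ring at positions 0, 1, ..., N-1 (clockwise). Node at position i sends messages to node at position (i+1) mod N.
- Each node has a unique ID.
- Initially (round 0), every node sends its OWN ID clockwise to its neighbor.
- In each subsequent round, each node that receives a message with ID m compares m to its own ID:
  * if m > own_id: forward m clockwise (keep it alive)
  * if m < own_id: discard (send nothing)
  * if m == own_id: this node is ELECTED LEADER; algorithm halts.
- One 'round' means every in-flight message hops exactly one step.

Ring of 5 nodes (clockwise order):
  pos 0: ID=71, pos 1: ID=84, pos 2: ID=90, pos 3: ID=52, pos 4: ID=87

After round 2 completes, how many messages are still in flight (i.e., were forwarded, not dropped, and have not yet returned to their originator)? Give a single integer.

Round 1: pos1(id84) recv 71: drop; pos2(id90) recv 84: drop; pos3(id52) recv 90: fwd; pos4(id87) recv 52: drop; pos0(id71) recv 87: fwd
Round 2: pos4(id87) recv 90: fwd; pos1(id84) recv 87: fwd
After round 2: 2 messages still in flight

Answer: 2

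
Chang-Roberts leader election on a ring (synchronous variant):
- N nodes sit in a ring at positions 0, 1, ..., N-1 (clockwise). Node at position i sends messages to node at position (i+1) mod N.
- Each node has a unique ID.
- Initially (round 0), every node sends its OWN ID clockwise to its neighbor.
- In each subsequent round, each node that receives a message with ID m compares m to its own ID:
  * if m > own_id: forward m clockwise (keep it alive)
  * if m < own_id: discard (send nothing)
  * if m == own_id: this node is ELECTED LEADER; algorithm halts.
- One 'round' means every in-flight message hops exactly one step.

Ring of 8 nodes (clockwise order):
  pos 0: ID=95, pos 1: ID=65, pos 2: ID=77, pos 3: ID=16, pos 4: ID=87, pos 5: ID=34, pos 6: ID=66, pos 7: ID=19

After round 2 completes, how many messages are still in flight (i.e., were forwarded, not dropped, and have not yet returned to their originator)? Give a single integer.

Round 1: pos1(id65) recv 95: fwd; pos2(id77) recv 65: drop; pos3(id16) recv 77: fwd; pos4(id87) recv 16: drop; pos5(id34) recv 87: fwd; pos6(id66) recv 34: drop; pos7(id19) recv 66: fwd; pos0(id95) recv 19: drop
Round 2: pos2(id77) recv 95: fwd; pos4(id87) recv 77: drop; pos6(id66) recv 87: fwd; pos0(id95) recv 66: drop
After round 2: 2 messages still in flight

Answer: 2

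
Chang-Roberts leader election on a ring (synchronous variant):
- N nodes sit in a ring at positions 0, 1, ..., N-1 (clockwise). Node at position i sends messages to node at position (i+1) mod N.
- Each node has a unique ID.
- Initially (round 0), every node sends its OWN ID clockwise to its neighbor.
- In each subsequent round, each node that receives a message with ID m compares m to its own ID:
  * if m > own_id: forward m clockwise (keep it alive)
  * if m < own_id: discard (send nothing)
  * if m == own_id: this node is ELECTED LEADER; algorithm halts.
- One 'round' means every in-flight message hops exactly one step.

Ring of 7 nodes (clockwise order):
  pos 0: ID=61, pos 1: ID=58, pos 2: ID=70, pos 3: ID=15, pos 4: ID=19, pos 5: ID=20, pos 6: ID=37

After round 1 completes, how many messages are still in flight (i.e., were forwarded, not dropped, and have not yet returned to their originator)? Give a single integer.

Answer: 2

Derivation:
Round 1: pos1(id58) recv 61: fwd; pos2(id70) recv 58: drop; pos3(id15) recv 70: fwd; pos4(id19) recv 15: drop; pos5(id20) recv 19: drop; pos6(id37) recv 20: drop; pos0(id61) recv 37: drop
After round 1: 2 messages still in flight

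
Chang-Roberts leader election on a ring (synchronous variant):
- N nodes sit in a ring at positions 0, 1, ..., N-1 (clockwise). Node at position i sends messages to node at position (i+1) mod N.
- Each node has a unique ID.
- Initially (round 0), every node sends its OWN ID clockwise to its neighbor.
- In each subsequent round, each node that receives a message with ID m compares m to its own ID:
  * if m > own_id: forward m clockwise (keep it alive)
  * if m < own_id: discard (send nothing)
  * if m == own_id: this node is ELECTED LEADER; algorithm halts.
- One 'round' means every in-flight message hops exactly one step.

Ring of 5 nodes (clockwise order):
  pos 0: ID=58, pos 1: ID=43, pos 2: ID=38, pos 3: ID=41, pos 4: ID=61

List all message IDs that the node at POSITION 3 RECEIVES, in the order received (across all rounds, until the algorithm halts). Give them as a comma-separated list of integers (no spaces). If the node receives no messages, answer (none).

Round 1: pos1(id43) recv 58: fwd; pos2(id38) recv 43: fwd; pos3(id41) recv 38: drop; pos4(id61) recv 41: drop; pos0(id58) recv 61: fwd
Round 2: pos2(id38) recv 58: fwd; pos3(id41) recv 43: fwd; pos1(id43) recv 61: fwd
Round 3: pos3(id41) recv 58: fwd; pos4(id61) recv 43: drop; pos2(id38) recv 61: fwd
Round 4: pos4(id61) recv 58: drop; pos3(id41) recv 61: fwd
Round 5: pos4(id61) recv 61: ELECTED

Answer: 38,43,58,61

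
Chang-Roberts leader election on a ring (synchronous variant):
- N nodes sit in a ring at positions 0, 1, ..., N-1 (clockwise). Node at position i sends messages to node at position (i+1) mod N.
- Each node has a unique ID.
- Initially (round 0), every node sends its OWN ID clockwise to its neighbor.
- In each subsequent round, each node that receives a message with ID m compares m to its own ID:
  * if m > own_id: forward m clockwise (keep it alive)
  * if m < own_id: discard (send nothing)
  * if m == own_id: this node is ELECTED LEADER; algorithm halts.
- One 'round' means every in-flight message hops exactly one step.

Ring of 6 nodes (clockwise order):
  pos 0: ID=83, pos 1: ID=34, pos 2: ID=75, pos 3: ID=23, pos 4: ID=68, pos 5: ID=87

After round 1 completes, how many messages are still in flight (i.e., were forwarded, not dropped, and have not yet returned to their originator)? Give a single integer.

Round 1: pos1(id34) recv 83: fwd; pos2(id75) recv 34: drop; pos3(id23) recv 75: fwd; pos4(id68) recv 23: drop; pos5(id87) recv 68: drop; pos0(id83) recv 87: fwd
After round 1: 3 messages still in flight

Answer: 3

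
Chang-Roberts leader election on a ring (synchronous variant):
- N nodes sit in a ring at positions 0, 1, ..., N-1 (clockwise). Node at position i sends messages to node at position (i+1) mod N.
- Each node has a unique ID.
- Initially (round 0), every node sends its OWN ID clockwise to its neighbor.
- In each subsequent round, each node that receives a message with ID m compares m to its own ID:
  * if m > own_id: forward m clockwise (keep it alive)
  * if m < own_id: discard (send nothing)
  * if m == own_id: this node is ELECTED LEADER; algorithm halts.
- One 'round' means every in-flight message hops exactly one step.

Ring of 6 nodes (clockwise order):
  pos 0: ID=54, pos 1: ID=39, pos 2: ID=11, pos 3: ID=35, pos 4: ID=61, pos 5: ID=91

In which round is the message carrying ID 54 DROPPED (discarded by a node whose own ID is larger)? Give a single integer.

Answer: 4

Derivation:
Round 1: pos1(id39) recv 54: fwd; pos2(id11) recv 39: fwd; pos3(id35) recv 11: drop; pos4(id61) recv 35: drop; pos5(id91) recv 61: drop; pos0(id54) recv 91: fwd
Round 2: pos2(id11) recv 54: fwd; pos3(id35) recv 39: fwd; pos1(id39) recv 91: fwd
Round 3: pos3(id35) recv 54: fwd; pos4(id61) recv 39: drop; pos2(id11) recv 91: fwd
Round 4: pos4(id61) recv 54: drop; pos3(id35) recv 91: fwd
Round 5: pos4(id61) recv 91: fwd
Round 6: pos5(id91) recv 91: ELECTED
Message ID 54 originates at pos 0; dropped at pos 4 in round 4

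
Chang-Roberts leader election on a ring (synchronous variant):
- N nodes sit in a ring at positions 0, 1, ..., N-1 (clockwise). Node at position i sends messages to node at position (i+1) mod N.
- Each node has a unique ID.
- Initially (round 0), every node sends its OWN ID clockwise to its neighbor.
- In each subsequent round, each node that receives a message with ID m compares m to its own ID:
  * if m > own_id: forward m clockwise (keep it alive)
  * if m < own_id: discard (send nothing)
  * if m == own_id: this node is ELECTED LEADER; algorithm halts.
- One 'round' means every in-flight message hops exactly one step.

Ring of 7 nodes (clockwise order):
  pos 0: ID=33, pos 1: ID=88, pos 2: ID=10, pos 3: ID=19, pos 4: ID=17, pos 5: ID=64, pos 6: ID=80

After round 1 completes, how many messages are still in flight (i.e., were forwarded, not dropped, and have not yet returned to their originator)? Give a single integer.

Round 1: pos1(id88) recv 33: drop; pos2(id10) recv 88: fwd; pos3(id19) recv 10: drop; pos4(id17) recv 19: fwd; pos5(id64) recv 17: drop; pos6(id80) recv 64: drop; pos0(id33) recv 80: fwd
After round 1: 3 messages still in flight

Answer: 3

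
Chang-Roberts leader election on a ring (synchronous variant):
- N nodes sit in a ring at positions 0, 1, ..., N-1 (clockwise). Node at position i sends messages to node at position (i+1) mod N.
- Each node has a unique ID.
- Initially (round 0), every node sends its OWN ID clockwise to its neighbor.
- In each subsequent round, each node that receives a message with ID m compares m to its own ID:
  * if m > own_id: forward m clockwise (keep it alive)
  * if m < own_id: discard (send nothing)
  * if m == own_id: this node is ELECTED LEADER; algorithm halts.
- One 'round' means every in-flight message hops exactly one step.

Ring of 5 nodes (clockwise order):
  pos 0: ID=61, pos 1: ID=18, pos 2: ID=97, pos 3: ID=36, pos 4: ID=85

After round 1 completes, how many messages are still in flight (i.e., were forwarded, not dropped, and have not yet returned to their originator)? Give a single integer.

Answer: 3

Derivation:
Round 1: pos1(id18) recv 61: fwd; pos2(id97) recv 18: drop; pos3(id36) recv 97: fwd; pos4(id85) recv 36: drop; pos0(id61) recv 85: fwd
After round 1: 3 messages still in flight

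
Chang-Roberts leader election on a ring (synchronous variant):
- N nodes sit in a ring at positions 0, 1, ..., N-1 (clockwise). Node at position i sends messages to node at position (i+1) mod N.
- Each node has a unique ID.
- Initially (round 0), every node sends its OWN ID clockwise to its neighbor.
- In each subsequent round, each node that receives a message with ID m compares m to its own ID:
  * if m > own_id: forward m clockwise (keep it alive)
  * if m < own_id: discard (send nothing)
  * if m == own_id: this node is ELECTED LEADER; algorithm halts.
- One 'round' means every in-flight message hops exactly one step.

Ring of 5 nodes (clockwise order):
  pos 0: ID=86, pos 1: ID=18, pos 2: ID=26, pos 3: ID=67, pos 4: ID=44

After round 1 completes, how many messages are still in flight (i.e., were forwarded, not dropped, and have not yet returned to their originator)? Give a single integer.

Answer: 2

Derivation:
Round 1: pos1(id18) recv 86: fwd; pos2(id26) recv 18: drop; pos3(id67) recv 26: drop; pos4(id44) recv 67: fwd; pos0(id86) recv 44: drop
After round 1: 2 messages still in flight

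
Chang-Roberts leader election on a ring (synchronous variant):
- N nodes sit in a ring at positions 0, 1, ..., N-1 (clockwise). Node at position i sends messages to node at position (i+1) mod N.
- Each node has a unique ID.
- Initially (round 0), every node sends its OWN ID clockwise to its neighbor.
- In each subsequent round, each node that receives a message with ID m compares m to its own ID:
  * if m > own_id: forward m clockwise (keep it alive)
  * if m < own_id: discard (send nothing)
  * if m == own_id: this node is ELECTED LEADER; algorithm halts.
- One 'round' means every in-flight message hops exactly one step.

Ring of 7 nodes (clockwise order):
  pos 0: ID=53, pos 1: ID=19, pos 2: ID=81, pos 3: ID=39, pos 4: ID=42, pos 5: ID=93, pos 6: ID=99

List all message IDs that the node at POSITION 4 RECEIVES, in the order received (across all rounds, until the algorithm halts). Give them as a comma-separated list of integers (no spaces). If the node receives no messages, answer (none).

Answer: 39,81,99

Derivation:
Round 1: pos1(id19) recv 53: fwd; pos2(id81) recv 19: drop; pos3(id39) recv 81: fwd; pos4(id42) recv 39: drop; pos5(id93) recv 42: drop; pos6(id99) recv 93: drop; pos0(id53) recv 99: fwd
Round 2: pos2(id81) recv 53: drop; pos4(id42) recv 81: fwd; pos1(id19) recv 99: fwd
Round 3: pos5(id93) recv 81: drop; pos2(id81) recv 99: fwd
Round 4: pos3(id39) recv 99: fwd
Round 5: pos4(id42) recv 99: fwd
Round 6: pos5(id93) recv 99: fwd
Round 7: pos6(id99) recv 99: ELECTED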